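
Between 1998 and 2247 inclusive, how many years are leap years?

60

Multiples of 4 in [1998,2247]: 62.
Of those, multiples of 100: 3 (not leap unless ÷400).
Multiples of 400: 1.
Leap years = 62 − 3 + 1 = 60.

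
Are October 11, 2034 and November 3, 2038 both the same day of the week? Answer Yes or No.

Yes

From Oct 11, 2034 to Nov 3, 2038 is 1484 days.
1484 mod 7 = 0, so they are the same weekday.
(Oct 11, 2034 is a Wednesday; Nov 3, 2038 is a Wednesday.)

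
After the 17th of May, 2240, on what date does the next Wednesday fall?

May 20, 2240

May 17, 2240 is a Sunday.
From Sunday to the next Wednesday is 3 days.
May 17, 2240 + 3 = May 20, 2240.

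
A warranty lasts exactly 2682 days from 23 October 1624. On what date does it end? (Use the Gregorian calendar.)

February 26, 1632

+365 (one year) → Oct 23, 1625 (2317 left).
+365 (one year) → Oct 23, 1626 (1952 left).
+365 (one year) → Oct 23, 1627 (1587 left).
+366 (one year; includes Feb 29, 1628) → Oct 23, 1628 (1221 left).
+365 (one year) → Oct 23, 1629 (856 left).
+365 (one year) → Oct 23, 1630 (491 left).
+365 (one year) → Oct 23, 1631 (126 left).
Oct has 31 days: +9 → Nov 1, 1631 (117 left).
Nov has 30 days: +30 → Dec 1, 1631 (87 left).
Dec has 31 days: +31 → Jan 1, 1632 (56 left).
Jan has 31 days: +31 → Feb 1, 1632 (25 left).
+25 → Feb 26, 1632.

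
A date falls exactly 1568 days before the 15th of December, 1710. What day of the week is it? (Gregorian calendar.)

Dec 15, 1710 is a Monday.
1568 mod 7 = 0, so 1568 days before a Monday is Monday − 0 = Monday.

Monday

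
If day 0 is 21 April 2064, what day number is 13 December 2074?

3888

Apr 21, 2064 → Apr 21, 2065: 365 days.
Apr 21, 2065 → Apr 21, 2066: 365 days.
Apr 21, 2066 → Apr 21, 2067: 365 days.
Apr 21, 2067 → Apr 21, 2068: 366 days (Feb 29, 2068 is in that span).
Apr 21, 2068 → Apr 21, 2069: 365 days.
Apr 21, 2069 → Apr 21, 2070: 365 days.
Apr 21, 2070 → Apr 21, 2071: 365 days.
Apr 21, 2071 → Apr 21, 2072: 366 days (Feb 29, 2072 is in that span).
Apr 21, 2072 → Apr 21, 2073: 365 days.
Apr 21, 2073 → Apr 21, 2074: 365 days.
Apr 21, 2074 → May 21, 2074: 30 days (April has 30).
May 21, 2074 → Jun 21, 2074: 31 days (May has 31).
Jun 21, 2074 → Jul 21, 2074: 30 days (June has 30).
Jul 21, 2074 → Aug 21, 2074: 31 days (July has 31).
Aug 21, 2074 → Sep 21, 2074: 31 days (August has 31).
Sep 21, 2074 → Oct 21, 2074: 30 days (September has 30).
Oct 21, 2074 → Nov 21, 2074: 31 days (October has 31).
Nov 21, 2074 → Dec 13, 2074: 22 days.
Total: 3888 days.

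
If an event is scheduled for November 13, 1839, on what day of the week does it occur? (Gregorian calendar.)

Doomsday rule: the anchor day for the 1800s is Friday. For year 39: 39÷12 = 3 r 3, and 3÷4 = 0, so 3+3+0 = 6.
Friday + 6 ≡ Thursday — that's 1839's doomsday.
In November the doomsday date is Nov 7.
Nov 13 is 6 days after Nov 7; 6 mod 7 = 6, so Thursday + 6 = Wednesday.

Wednesday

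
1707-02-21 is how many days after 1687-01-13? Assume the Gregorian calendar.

Jan 13, 1687 → Jan 13, 1688: 365 days.
Jan 13, 1688 → Jan 13, 1689: 366 days (Feb 29, 1688 is in that span).
Jan 13, 1689 → Jan 13, 1690: 365 days.
Jan 13, 1690 → Jan 13, 1691: 365 days.
Jan 13, 1691 → Jan 13, 1692: 365 days.
Jan 13, 1692 → Jan 13, 1693: 366 days (Feb 29, 1692 is in that span).
Jan 13, 1693 → Jan 13, 1694: 365 days.
Jan 13, 1694 → Jan 13, 1695: 365 days.
Jan 13, 1695 → Jan 13, 1696: 365 days.
Jan 13, 1696 → Jan 13, 1697: 366 days (Feb 29, 1696 is in that span).
Jan 13, 1697 → Jan 13, 1698: 365 days.
Jan 13, 1698 → Jan 13, 1699: 365 days.
Jan 13, 1699 → Jan 13, 1700: 365 days.
Jan 13, 1700 → Jan 13, 1701: 365 days.
Jan 13, 1701 → Jan 13, 1702: 365 days.
Jan 13, 1702 → Jan 13, 1703: 365 days.
Jan 13, 1703 → Jan 13, 1704: 365 days.
Jan 13, 1704 → Jan 13, 1705: 366 days (Feb 29, 1704 is in that span).
Jan 13, 1705 → Jan 13, 1706: 365 days.
Jan 13, 1706 → Jan 13, 1707: 365 days.
Jan 13, 1707 → Feb 13, 1707: 31 days (January has 31).
Feb 13, 1707 → Feb 21, 1707: 8 days.
Total: 7343 days.

7343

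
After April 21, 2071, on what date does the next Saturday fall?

April 25, 2071

Apr 21, 2071 is a Tuesday.
From Tuesday to the next Saturday is 4 days.
Apr 21, 2071 + 4 = Apr 25, 2071.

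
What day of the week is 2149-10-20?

Doomsday rule: the anchor day for the 2100s is Sunday. For year 49: 49÷12 = 4 r 1, and 1÷4 = 0, so 4+1+0 = 5.
Sunday + 5 ≡ Friday — that's 2149's doomsday.
In October the doomsday date is Oct 10.
Oct 20 is 10 days after Oct 10; 10 mod 7 = 3, so Friday + 3 = Monday.

Monday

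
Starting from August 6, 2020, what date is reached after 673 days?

June 10, 2022

+365 (one year) → Aug 6, 2021 (308 left).
Aug has 31 days: +26 → Sep 1, 2021 (282 left).
Sep has 30 days: +30 → Oct 1, 2021 (252 left).
Oct has 31 days: +31 → Nov 1, 2021 (221 left).
Nov has 30 days: +30 → Dec 1, 2021 (191 left).
Dec has 31 days: +31 → Jan 1, 2022 (160 left).
Jan has 31 days: +31 → Feb 1, 2022 (129 left).
Feb has 28 days: +28 → Mar 1, 2022 (101 left).
Mar has 31 days: +31 → Apr 1, 2022 (70 left).
Apr has 30 days: +30 → May 1, 2022 (40 left).
May has 31 days: +31 → Jun 1, 2022 (9 left).
+9 → Jun 10, 2022.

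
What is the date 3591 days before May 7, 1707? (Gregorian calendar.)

July 6, 1697

−365 (one year) → May 7, 1706 (3226 left).
−365 (one year) → May 7, 1705 (2861 left).
−365 (one year) → May 7, 1704 (2496 left).
−366 (one year; includes Feb 29, 1704) → May 7, 1703 (2130 left).
−365 (one year) → May 7, 1702 (1765 left).
−365 (one year) → May 7, 1701 (1400 left).
−365 (one year) → May 7, 1700 (1035 left).
−365 (one year) → May 7, 1699 (670 left).
−365 (one year) → May 7, 1698 (305 left).
−7 → Apr 30, 1698 (end of Apr, 30 days; 298 left).
−30 → Mar 31, 1698 (end of Mar, 31 days; 268 left).
−31 → Feb 28, 1698 (end of Feb, 28 days; 237 left).
−28 → Jan 31, 1698 (end of Jan, 31 days; 209 left).
−31 → Dec 31, 1697 (end of Dec, 31 days; 178 left).
−31 → Nov 30, 1697 (end of Nov, 30 days; 147 left).
−30 → Oct 31, 1697 (end of Oct, 31 days; 117 left).
−31 → Sep 30, 1697 (end of Sep, 30 days; 86 left).
−30 → Aug 31, 1697 (end of Aug, 31 days; 56 left).
−31 → Jul 31, 1697 (end of Jul, 31 days; 25 left).
−25 → Jul 6, 1697.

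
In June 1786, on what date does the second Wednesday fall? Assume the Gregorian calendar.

June 14, 1786

June 1, 1786 is a Thursday.
The first Wednesday is therefore June 7 (6 days later).
The second Wednesday is 7 + 1×7 = June 14.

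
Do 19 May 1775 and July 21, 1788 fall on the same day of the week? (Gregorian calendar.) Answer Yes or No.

No

From May 19, 1775 to Jul 21, 1788 is 4812 days.
4812 mod 7 = 3, so they are different weekdays.
(May 19, 1775 is a Friday; Jul 21, 1788 is a Monday.)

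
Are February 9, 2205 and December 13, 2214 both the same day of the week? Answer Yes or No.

From Feb 9, 2205 to Dec 13, 2214 is 3594 days.
3594 mod 7 = 3, so they are different weekdays.
(Feb 9, 2205 is a Saturday; Dec 13, 2214 is a Tuesday.)

No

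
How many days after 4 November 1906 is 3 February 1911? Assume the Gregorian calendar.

1552

Nov 4, 1906 → Nov 4, 1907: 365 days.
Nov 4, 1907 → Nov 4, 1908: 366 days (Feb 29, 1908 is in that span).
Nov 4, 1908 → Nov 4, 1909: 365 days.
Nov 4, 1909 → Nov 4, 1910: 365 days.
Nov 4, 1910 → Dec 4, 1910: 30 days (November has 30).
Dec 4, 1910 → Jan 4, 1911: 31 days (December has 31).
Jan 4, 1911 → Feb 3, 1911: 30 days.
Total: 1552 days.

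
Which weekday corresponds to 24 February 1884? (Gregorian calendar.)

Sunday

Doomsday rule: the anchor day for the 1800s is Friday. For year 84: 84÷12 = 7 r 0, and 0÷4 = 0, so 7+0+0 = 7.
Friday + 7 ≡ Friday — that's 1884's doomsday.
In February the doomsday date is Feb 29 (1884 is a leap year (divisible by 4)).
Feb 24 is 5 days before Feb 29; 5 mod 7 = 5, so Friday − 5 = Sunday.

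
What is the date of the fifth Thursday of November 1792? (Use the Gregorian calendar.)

November 29, 1792

November 1, 1792 is a Thursday.
The first Thursday is therefore November 1 (same day).
The fifth Thursday is 1 + 4×7 = November 29.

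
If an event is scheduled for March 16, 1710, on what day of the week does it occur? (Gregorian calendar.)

Sunday

Doomsday rule: the anchor day for the 1700s is Sunday. For year 10: 10÷12 = 0 r 10, and 10÷4 = 2, so 0+10+2 = 12.
Sunday + 12 ≡ Friday — that's 1710's doomsday.
In March the doomsday date is Mar 14.
Mar 16 is 2 days after Mar 14; 2 mod 7 = 2, so Friday + 2 = Sunday.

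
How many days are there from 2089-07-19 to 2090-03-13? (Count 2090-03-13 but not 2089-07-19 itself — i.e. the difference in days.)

237

Jul 19, 2089 → Aug 19, 2089: 31 days (July has 31).
Aug 19, 2089 → Sep 19, 2089: 31 days (August has 31).
Sep 19, 2089 → Oct 19, 2089: 30 days (September has 30).
Oct 19, 2089 → Nov 19, 2089: 31 days (October has 31).
Nov 19, 2089 → Dec 19, 2089: 30 days (November has 30).
Dec 19, 2089 → Jan 19, 2090: 31 days (December has 31).
Jan 19, 2090 → Feb 19, 2090: 31 days (January has 31).
Feb 19, 2090 → Mar 13, 2090: 22 days.
Total: 237 days.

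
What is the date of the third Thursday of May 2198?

May 1, 2198 is a Tuesday.
The first Thursday is therefore May 3 (2 days later).
The third Thursday is 3 + 2×7 = May 17.

May 17, 2198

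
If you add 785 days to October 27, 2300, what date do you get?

+365 (one year) → Oct 27, 2301 (420 left).
+365 (one year) → Oct 27, 2302 (55 left).
Oct has 31 days: +5 → Nov 1, 2302 (50 left).
Nov has 30 days: +30 → Dec 1, 2302 (20 left).
+20 → Dec 21, 2302.

December 21, 2302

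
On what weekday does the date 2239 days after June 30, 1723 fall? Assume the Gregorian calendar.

Tuesday

Jun 30, 1723 is a Wednesday.
2239 mod 7 = 6, so 2239 days after a Wednesday is Wednesday + 6 = Tuesday.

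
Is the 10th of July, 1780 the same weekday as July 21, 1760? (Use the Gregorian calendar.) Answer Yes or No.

From Jul 21, 1760 to Jul 10, 1780 is 7294 days.
7294 mod 7 = 0, so they are the same weekday.
(Jul 21, 1760 is a Monday; Jul 10, 1780 is a Monday.)

Yes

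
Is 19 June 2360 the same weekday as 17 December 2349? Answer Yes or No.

From Dec 17, 2349 to Jun 19, 2360 is 3837 days.
3837 mod 7 = 1, so they are different weekdays.
(Dec 17, 2349 is a Saturday; Jun 19, 2360 is a Sunday.)

No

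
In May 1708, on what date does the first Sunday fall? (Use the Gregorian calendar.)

May 1, 1708 is a Tuesday.
The first Sunday is therefore May 6 (5 days later).

May 6, 1708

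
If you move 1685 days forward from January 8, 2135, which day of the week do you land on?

Jan 8, 2135 is a Saturday.
1685 mod 7 = 5, so 1685 days after a Saturday is Saturday + 5 = Thursday.

Thursday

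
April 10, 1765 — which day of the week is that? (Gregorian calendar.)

Doomsday rule: the anchor day for the 1700s is Sunday. For year 65: 65÷12 = 5 r 5, and 5÷4 = 1, so 5+5+1 = 11.
Sunday + 11 ≡ Thursday — that's 1765's doomsday.
In April the doomsday date is Apr 4.
Apr 10 is 6 days after Apr 4; 6 mod 7 = 6, so Thursday + 6 = Wednesday.

Wednesday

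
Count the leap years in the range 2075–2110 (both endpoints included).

8

Multiples of 4 in [2075,2110]: 9.
Of those, multiples of 100: 1 (not leap unless ÷400).
Multiples of 400: 0.
Leap years = 9 − 1 + 0 = 8.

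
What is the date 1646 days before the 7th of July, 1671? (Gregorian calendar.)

January 3, 1667

−365 (one year) → Jul 7, 1670 (1281 left).
−365 (one year) → Jul 7, 1669 (916 left).
−365 (one year) → Jul 7, 1668 (551 left).
−366 (one year; includes Feb 29, 1668) → Jul 7, 1667 (185 left).
−7 → Jun 30, 1667 (end of Jun, 30 days; 178 left).
−30 → May 31, 1667 (end of May, 31 days; 148 left).
−31 → Apr 30, 1667 (end of Apr, 30 days; 117 left).
−30 → Mar 31, 1667 (end of Mar, 31 days; 87 left).
−31 → Feb 28, 1667 (end of Feb, 28 days; 56 left).
−28 → Jan 31, 1667 (end of Jan, 31 days; 28 left).
−28 → Jan 3, 1667.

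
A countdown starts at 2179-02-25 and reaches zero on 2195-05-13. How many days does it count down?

Feb 25, 2179 → Feb 25, 2180: 365 days.
Feb 25, 2180 → Feb 25, 2181: 366 days (Feb 29, 2180 is in that span).
Feb 25, 2181 → Feb 25, 2182: 365 days.
Feb 25, 2182 → Feb 25, 2183: 365 days.
Feb 25, 2183 → Feb 25, 2184: 365 days.
Feb 25, 2184 → Feb 25, 2185: 366 days (Feb 29, 2184 is in that span).
Feb 25, 2185 → Feb 25, 2186: 365 days.
Feb 25, 2186 → Feb 25, 2187: 365 days.
Feb 25, 2187 → Feb 25, 2188: 365 days.
Feb 25, 2188 → Feb 25, 2189: 366 days (Feb 29, 2188 is in that span).
Feb 25, 2189 → Feb 25, 2190: 365 days.
Feb 25, 2190 → Feb 25, 2191: 365 days.
Feb 25, 2191 → Feb 25, 2192: 365 days.
Feb 25, 2192 → Feb 25, 2193: 366 days (Feb 29, 2192 is in that span).
Feb 25, 2193 → Feb 25, 2194: 365 days.
Feb 25, 2194 → Feb 25, 2195: 365 days.
Feb 25, 2195 → Mar 25, 2195: 28 days (February has 28).
Mar 25, 2195 → Apr 25, 2195: 31 days (March has 31).
Apr 25, 2195 → May 13, 2195: 18 days.
Total: 5921 days.

5921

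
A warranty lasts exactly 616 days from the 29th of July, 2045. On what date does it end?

+365 (one year) → Jul 29, 2046 (251 left).
Jul has 31 days: +3 → Aug 1, 2046 (248 left).
Aug has 31 days: +31 → Sep 1, 2046 (217 left).
Sep has 30 days: +30 → Oct 1, 2046 (187 left).
Oct has 31 days: +31 → Nov 1, 2046 (156 left).
Nov has 30 days: +30 → Dec 1, 2046 (126 left).
Dec has 31 days: +31 → Jan 1, 2047 (95 left).
Jan has 31 days: +31 → Feb 1, 2047 (64 left).
Feb has 28 days: +28 → Mar 1, 2047 (36 left).
Mar has 31 days: +31 → Apr 1, 2047 (5 left).
+5 → Apr 6, 2047.

April 6, 2047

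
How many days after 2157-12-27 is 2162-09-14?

Dec 27, 2157 → Dec 27, 2158: 365 days.
Dec 27, 2158 → Dec 27, 2159: 365 days.
Dec 27, 2159 → Dec 27, 2160: 366 days (Feb 29, 2160 is in that span).
Dec 27, 2160 → Dec 27, 2161: 365 days.
Dec 27, 2161 → Jan 27, 2162: 31 days (December has 31).
Jan 27, 2162 → Feb 27, 2162: 31 days (January has 31).
Feb 27, 2162 → Mar 27, 2162: 28 days (February has 28).
Mar 27, 2162 → Apr 27, 2162: 31 days (March has 31).
Apr 27, 2162 → May 27, 2162: 30 days (April has 30).
May 27, 2162 → Jun 27, 2162: 31 days (May has 31).
Jun 27, 2162 → Jul 27, 2162: 30 days (June has 30).
Jul 27, 2162 → Aug 27, 2162: 31 days (July has 31).
Aug 27, 2162 → Sep 14, 2162: 18 days.
Total: 1722 days.

1722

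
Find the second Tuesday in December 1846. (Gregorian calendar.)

December 1, 1846 is a Tuesday.
The first Tuesday is therefore December 1 (same day).
The second Tuesday is 1 + 1×7 = December 8.

December 8, 1846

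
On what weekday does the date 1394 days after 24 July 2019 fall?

First find the weekday of Jul 24, 2019. Doomsday rule: the anchor day for the 2000s is Tuesday. For year 19: 19÷12 = 1 r 7, and 7÷4 = 1, so 1+7+1 = 9.
Tuesday + 9 ≡ Thursday — that's 2019's doomsday.
In July the doomsday date is Jul 11.
Jul 24 is 13 days after Jul 11; 13 mod 7 = 6, so Thursday + 6 = Wednesday.
1394 mod 7 = 1, so 1394 days after a Wednesday is Wednesday + 1 = Thursday.

Thursday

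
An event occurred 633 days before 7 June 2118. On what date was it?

−365 (one year) → Jun 7, 2117 (268 left).
−7 → May 31, 2117 (end of May, 31 days; 261 left).
−31 → Apr 30, 2117 (end of Apr, 30 days; 230 left).
−30 → Mar 31, 2117 (end of Mar, 31 days; 200 left).
−31 → Feb 28, 2117 (end of Feb, 28 days; 169 left).
−28 → Jan 31, 2117 (end of Jan, 31 days; 141 left).
−31 → Dec 31, 2116 (end of Dec, 31 days; 110 left).
−31 → Nov 30, 2116 (end of Nov, 30 days; 79 left).
−30 → Oct 31, 2116 (end of Oct, 31 days; 49 left).
−31 → Sep 30, 2116 (end of Sep, 30 days; 18 left).
−18 → Sep 12, 2116.

September 12, 2116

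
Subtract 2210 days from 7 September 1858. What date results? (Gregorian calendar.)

−365 (one year) → Sep 7, 1857 (1845 left).
−365 (one year) → Sep 7, 1856 (1480 left).
−366 (one year; includes Feb 29, 1856) → Sep 7, 1855 (1114 left).
−365 (one year) → Sep 7, 1854 (749 left).
−365 (one year) → Sep 7, 1853 (384 left).
−7 → Aug 31, 1853 (end of Aug, 31 days; 377 left).
−31 → Jul 31, 1853 (end of Jul, 31 days; 346 left).
−31 → Jun 30, 1853 (end of Jun, 30 days; 315 left).
−30 → May 31, 1853 (end of May, 31 days; 285 left).
−31 → Apr 30, 1853 (end of Apr, 30 days; 254 left).
−30 → Mar 31, 1853 (end of Mar, 31 days; 224 left).
−31 → Feb 28, 1853 (end of Feb, 28 days; 193 left).
−28 → Jan 31, 1853 (end of Jan, 31 days; 165 left).
−31 → Dec 31, 1852 (end of Dec, 31 days; 134 left).
−31 → Nov 30, 1852 (end of Nov, 30 days; 103 left).
−30 → Oct 31, 1852 (end of Oct, 31 days; 73 left).
−31 → Sep 30, 1852 (end of Sep, 30 days; 42 left).
−30 → Aug 31, 1852 (end of Aug, 31 days; 12 left).
−12 → Aug 19, 1852.

August 19, 1852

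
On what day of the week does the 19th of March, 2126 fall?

Tuesday

Doomsday rule: the anchor day for the 2100s is Sunday. For year 26: 26÷12 = 2 r 2, and 2÷4 = 0, so 2+2+0 = 4.
Sunday + 4 ≡ Thursday — that's 2126's doomsday.
In March the doomsday date is Mar 14.
Mar 19 is 5 days after Mar 14; 5 mod 7 = 5, so Thursday + 5 = Tuesday.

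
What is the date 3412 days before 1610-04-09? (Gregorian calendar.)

December 5, 1600

−365 (one year) → Apr 9, 1609 (3047 left).
−365 (one year) → Apr 9, 1608 (2682 left).
−366 (one year; includes Feb 29, 1608) → Apr 9, 1607 (2316 left).
−365 (one year) → Apr 9, 1606 (1951 left).
−365 (one year) → Apr 9, 1605 (1586 left).
−365 (one year) → Apr 9, 1604 (1221 left).
−366 (one year; includes Feb 29, 1604) → Apr 9, 1603 (855 left).
−365 (one year) → Apr 9, 1602 (490 left).
−365 (one year) → Apr 9, 1601 (125 left).
−9 → Mar 31, 1601 (end of Mar, 31 days; 116 left).
−31 → Feb 28, 1601 (end of Feb, 28 days; 85 left).
−28 → Jan 31, 1601 (end of Jan, 31 days; 57 left).
−31 → Dec 31, 1600 (end of Dec, 31 days; 26 left).
−26 → Dec 5, 1600.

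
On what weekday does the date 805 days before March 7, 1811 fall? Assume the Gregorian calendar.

Thursday

First find the weekday of Mar 7, 1811. Doomsday rule: the anchor day for the 1800s is Friday. For year 11: 11÷12 = 0 r 11, and 11÷4 = 2, so 0+11+2 = 13.
Friday + 13 ≡ Thursday — that's 1811's doomsday.
In March the doomsday date is Mar 14.
Mar 7 is 7 days before Mar 14; 7 mod 7 = 0, so Thursday − 0 = Thursday.
805 mod 7 = 0, so 805 days before a Thursday is Thursday − 0 = Thursday.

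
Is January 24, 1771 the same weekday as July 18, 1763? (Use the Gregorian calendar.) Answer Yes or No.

No

From Jul 18, 1763 to Jan 24, 1771 is 2747 days.
2747 mod 7 = 3, so they are different weekdays.
(Jul 18, 1763 is a Monday; Jan 24, 1771 is a Thursday.)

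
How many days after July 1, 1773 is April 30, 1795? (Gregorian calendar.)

7973

Jul 1, 1773 → Jul 1, 1774: 365 days.
Jul 1, 1774 → Jul 1, 1775: 365 days.
Jul 1, 1775 → Jul 1, 1776: 366 days (Feb 29, 1776 is in that span).
Jul 1, 1776 → Jul 1, 1777: 365 days.
Jul 1, 1777 → Jul 1, 1778: 365 days.
Jul 1, 1778 → Jul 1, 1779: 365 days.
Jul 1, 1779 → Jul 1, 1780: 366 days (Feb 29, 1780 is in that span).
Jul 1, 1780 → Jul 1, 1781: 365 days.
Jul 1, 1781 → Jul 1, 1782: 365 days.
Jul 1, 1782 → Jul 1, 1783: 365 days.
Jul 1, 1783 → Jul 1, 1784: 366 days (Feb 29, 1784 is in that span).
Jul 1, 1784 → Jul 1, 1785: 365 days.
Jul 1, 1785 → Jul 1, 1786: 365 days.
Jul 1, 1786 → Jul 1, 1787: 365 days.
Jul 1, 1787 → Jul 1, 1788: 366 days (Feb 29, 1788 is in that span).
Jul 1, 1788 → Jul 1, 1789: 365 days.
Jul 1, 1789 → Jul 1, 1790: 365 days.
Jul 1, 1790 → Jul 1, 1791: 365 days.
Jul 1, 1791 → Jul 1, 1792: 366 days (Feb 29, 1792 is in that span).
Jul 1, 1792 → Jul 1, 1793: 365 days.
Jul 1, 1793 → Jul 1, 1794: 365 days.
Jul 1, 1794 → Aug 1, 1794: 31 days (July has 31).
Aug 1, 1794 → Sep 1, 1794: 31 days (August has 31).
Sep 1, 1794 → Oct 1, 1794: 30 days (September has 30).
Oct 1, 1794 → Nov 1, 1794: 31 days (October has 31).
Nov 1, 1794 → Dec 1, 1794: 30 days (November has 30).
Dec 1, 1794 → Jan 1, 1795: 31 days (December has 31).
Jan 1, 1795 → Feb 1, 1795: 31 days (January has 31).
Feb 1, 1795 → Mar 1, 1795: 28 days (February has 28).
Mar 1, 1795 → Apr 1, 1795: 31 days (March has 31).
Apr 1, 1795 → Apr 30, 1795: 29 days.
Total: 7973 days.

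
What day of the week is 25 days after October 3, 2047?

Oct 3, 2047 is a Thursday.
25 mod 7 = 4, so 25 days after a Thursday is Thursday + 4 = Monday.

Monday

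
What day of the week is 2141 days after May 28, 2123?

May 28, 2123 is a Friday.
2141 mod 7 = 6, so 2141 days after a Friday is Friday + 6 = Thursday.

Thursday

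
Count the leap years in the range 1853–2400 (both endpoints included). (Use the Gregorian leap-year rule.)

Multiples of 4 in [1853,2400]: 137.
Of those, multiples of 100: 6 (not leap unless ÷400).
Multiples of 400: 2.
Leap years = 137 − 6 + 2 = 133.

133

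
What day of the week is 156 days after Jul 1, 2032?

Saturday

First find the weekday of Jul 1, 2032. Doomsday rule: the anchor day for the 2000s is Tuesday. For year 32: 32÷12 = 2 r 8, and 8÷4 = 2, so 2+8+2 = 12.
Tuesday + 12 ≡ Sunday — that's 2032's doomsday.
In July the doomsday date is Jul 11.
Jul 1 is 10 days before Jul 11; 10 mod 7 = 3, so Sunday − 3 = Thursday.
156 mod 7 = 2, so 156 days after a Thursday is Thursday + 2 = Saturday.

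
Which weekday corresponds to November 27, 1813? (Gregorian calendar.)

Doomsday rule: the anchor day for the 1800s is Friday. For year 13: 13÷12 = 1 r 1, and 1÷4 = 0, so 1+1+0 = 2.
Friday + 2 ≡ Sunday — that's 1813's doomsday.
In November the doomsday date is Nov 7.
Nov 27 is 20 days after Nov 7; 20 mod 7 = 6, so Sunday + 6 = Saturday.

Saturday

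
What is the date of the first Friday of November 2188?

November 1, 2188 is a Saturday.
The first Friday is therefore November 7 (6 days later).

November 7, 2188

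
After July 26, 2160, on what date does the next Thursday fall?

Jul 26, 2160 is a Saturday.
From Saturday to the next Thursday is 5 days.
Jul 26, 2160 + 5 = Jul 31, 2160.

July 31, 2160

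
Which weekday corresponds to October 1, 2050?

January 1, 2050 is a Saturday.
Jan 1, 2050 → Feb 1, 2050: 31 days (January has 31).
Feb 1, 2050 → Mar 1, 2050: 28 days (February has 28).
Mar 1, 2050 → Apr 1, 2050: 31 days (March has 31).
Apr 1, 2050 → May 1, 2050: 30 days (April has 30).
May 1, 2050 → Jun 1, 2050: 31 days (May has 31).
Jun 1, 2050 → Jul 1, 2050: 30 days (June has 30).
Jul 1, 2050 → Aug 1, 2050: 31 days (July has 31).
Aug 1, 2050 → Sep 1, 2050: 31 days (August has 31).
Sep 1, 2050 → Oct 1, 2050: 30 days.
Total: 273 days.
273 mod 7 = 0, so Saturday + 0 = Saturday.

Saturday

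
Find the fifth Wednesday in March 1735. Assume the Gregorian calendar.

March 30, 1735

March 1, 1735 is a Tuesday.
The first Wednesday is therefore March 2 (1 days later).
The fifth Wednesday is 2 + 4×7 = March 30.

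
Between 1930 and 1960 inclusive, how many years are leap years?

Multiples of 4 in [1930,1960]: 8.
Of those, multiples of 100: 0 (not leap unless ÷400).
Multiples of 400: 0.
Leap years = 8 − 0 + 0 = 8.

8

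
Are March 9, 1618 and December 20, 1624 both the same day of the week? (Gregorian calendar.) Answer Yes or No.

From Mar 9, 1618 to Dec 20, 1624 is 2478 days.
2478 mod 7 = 0, so they are the same weekday.
(Mar 9, 1618 is a Friday; Dec 20, 1624 is a Friday.)

Yes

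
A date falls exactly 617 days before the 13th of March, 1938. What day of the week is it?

Saturday

First find the weekday of Mar 13, 1938. Doomsday rule: the anchor day for the 1900s is Wednesday. For year 38: 38÷12 = 3 r 2, and 2÷4 = 0, so 3+2+0 = 5.
Wednesday + 5 ≡ Monday — that's 1938's doomsday.
In March the doomsday date is Mar 14.
Mar 13 is 1 day before Mar 14; 1 mod 7 = 1, so Monday − 1 = Sunday.
617 mod 7 = 1, so 617 days before a Sunday is Sunday − 1 = Saturday.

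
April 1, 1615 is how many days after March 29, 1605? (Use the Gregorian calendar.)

3655

Mar 29, 1605 → Mar 29, 1606: 365 days.
Mar 29, 1606 → Mar 29, 1607: 365 days.
Mar 29, 1607 → Mar 29, 1608: 366 days (Feb 29, 1608 is in that span).
Mar 29, 1608 → Mar 29, 1609: 365 days.
Mar 29, 1609 → Mar 29, 1610: 365 days.
Mar 29, 1610 → Mar 29, 1611: 365 days.
Mar 29, 1611 → Mar 29, 1612: 366 days (Feb 29, 1612 is in that span).
Mar 29, 1612 → Mar 29, 1613: 365 days.
Mar 29, 1613 → Mar 29, 1614: 365 days.
Mar 29, 1614 → Apr 29, 1614: 31 days (March has 31).
Apr 29, 1614 → May 29, 1614: 30 days (April has 30).
May 29, 1614 → Jun 29, 1614: 31 days (May has 31).
Jun 29, 1614 → Jul 29, 1614: 30 days (June has 30).
Jul 29, 1614 → Aug 29, 1614: 31 days (July has 31).
Aug 29, 1614 → Sep 29, 1614: 31 days (August has 31).
Sep 29, 1614 → Oct 29, 1614: 30 days (September has 30).
Oct 29, 1614 → Nov 29, 1614: 31 days (October has 31).
Nov 29, 1614 → Dec 29, 1614: 30 days (November has 30).
Dec 29, 1614 → Jan 29, 1615: 31 days (December has 31).
Jan 29, 1615 → Feb 28, 1615: 30 days (January has 31).
Feb 28, 1615 → Mar 28, 1615: 28 days (February has 28).
Mar 28, 1615 → Apr 1, 1615: 4 days.
Total: 3655 days.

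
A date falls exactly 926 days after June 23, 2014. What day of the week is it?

First find the weekday of Jun 23, 2014. Doomsday rule: the anchor day for the 2000s is Tuesday. For year 14: 14÷12 = 1 r 2, and 2÷4 = 0, so 1+2+0 = 3.
Tuesday + 3 ≡ Friday — that's 2014's doomsday.
In June the doomsday date is Jun 6.
Jun 23 is 17 days after Jun 6; 17 mod 7 = 3, so Friday + 3 = Monday.
926 mod 7 = 2, so 926 days after a Monday is Monday + 2 = Wednesday.

Wednesday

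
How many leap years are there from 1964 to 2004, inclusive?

11

Multiples of 4 in [1964,2004]: 11.
Of those, multiples of 100: 1 (not leap unless ÷400).
Multiples of 400: 1.
Leap years = 11 − 1 + 1 = 11.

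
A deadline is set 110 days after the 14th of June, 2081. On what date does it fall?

October 2, 2081

Jun has 30 days: +17 → Jul 1, 2081 (93 left).
Jul has 31 days: +31 → Aug 1, 2081 (62 left).
Aug has 31 days: +31 → Sep 1, 2081 (31 left).
Sep has 30 days: +30 → Oct 1, 2081 (1 left).
+1 → Oct 2, 2081.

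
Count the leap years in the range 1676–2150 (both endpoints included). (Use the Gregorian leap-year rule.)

Multiples of 4 in [1676,2150]: 119.
Of those, multiples of 100: 5 (not leap unless ÷400).
Multiples of 400: 1.
Leap years = 119 − 5 + 1 = 115.

115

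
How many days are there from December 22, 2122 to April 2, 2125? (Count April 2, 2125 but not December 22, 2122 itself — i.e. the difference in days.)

Dec 22, 2122 → Dec 22, 2123: 365 days.
Dec 22, 2123 → Dec 22, 2124: 366 days (Feb 29, 2124 is in that span).
Dec 22, 2124 → Jan 22, 2125: 31 days (December has 31).
Jan 22, 2125 → Feb 22, 2125: 31 days (January has 31).
Feb 22, 2125 → Mar 22, 2125: 28 days (February has 28).
Mar 22, 2125 → Apr 2, 2125: 11 days.
Total: 832 days.

832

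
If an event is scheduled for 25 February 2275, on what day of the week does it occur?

Thursday

Doomsday rule: the anchor day for the 2200s is Friday. For year 75: 75÷12 = 6 r 3, and 3÷4 = 0, so 6+3+0 = 9.
Friday + 9 ≡ Sunday — that's 2275's doomsday.
In February the doomsday date is Feb 28 (2275 is not a leap year).
Feb 25 is 3 days before Feb 28; 3 mod 7 = 3, so Sunday − 3 = Thursday.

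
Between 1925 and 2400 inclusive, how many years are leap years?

116

Multiples of 4 in [1925,2400]: 119.
Of those, multiples of 100: 5 (not leap unless ÷400).
Multiples of 400: 2.
Leap years = 119 − 5 + 2 = 116.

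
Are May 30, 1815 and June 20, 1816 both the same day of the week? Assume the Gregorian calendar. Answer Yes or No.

No

From May 30, 1815 to Jun 20, 1816 is 387 days.
387 mod 7 = 2, so they are different weekdays.
(May 30, 1815 is a Tuesday; Jun 20, 1816 is a Thursday.)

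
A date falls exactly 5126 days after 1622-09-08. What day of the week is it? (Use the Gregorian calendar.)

Saturday

First find the weekday of Sep 8, 1622. Doomsday rule: the anchor day for the 1600s is Tuesday. For year 22: 22÷12 = 1 r 10, and 10÷4 = 2, so 1+10+2 = 13.
Tuesday + 13 ≡ Monday — that's 1622's doomsday.
In September the doomsday date is Sep 5.
Sep 8 is 3 days after Sep 5; 3 mod 7 = 3, so Monday + 3 = Thursday.
5126 mod 7 = 2, so 5126 days after a Thursday is Thursday + 2 = Saturday.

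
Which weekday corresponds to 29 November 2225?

Doomsday rule: the anchor day for the 2200s is Friday. For year 25: 25÷12 = 2 r 1, and 1÷4 = 0, so 2+1+0 = 3.
Friday + 3 ≡ Monday — that's 2225's doomsday.
In November the doomsday date is Nov 7.
Nov 29 is 22 days after Nov 7; 22 mod 7 = 1, so Monday + 1 = Tuesday.

Tuesday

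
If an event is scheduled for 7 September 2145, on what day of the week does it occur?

Tuesday

Doomsday rule: the anchor day for the 2100s is Sunday. For year 45: 45÷12 = 3 r 9, and 9÷4 = 2, so 3+9+2 = 14.
Sunday + 14 ≡ Sunday — that's 2145's doomsday.
In September the doomsday date is Sep 5.
Sep 7 is 2 days after Sep 5; 2 mod 7 = 2, so Sunday + 2 = Tuesday.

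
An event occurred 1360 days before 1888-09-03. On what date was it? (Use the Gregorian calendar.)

−366 (one year; includes Feb 29, 1888) → Sep 3, 1887 (994 left).
−365 (one year) → Sep 3, 1886 (629 left).
−365 (one year) → Sep 3, 1885 (264 left).
−3 → Aug 31, 1885 (end of Aug, 31 days; 261 left).
−31 → Jul 31, 1885 (end of Jul, 31 days; 230 left).
−31 → Jun 30, 1885 (end of Jun, 30 days; 199 left).
−30 → May 31, 1885 (end of May, 31 days; 169 left).
−31 → Apr 30, 1885 (end of Apr, 30 days; 138 left).
−30 → Mar 31, 1885 (end of Mar, 31 days; 108 left).
−31 → Feb 28, 1885 (end of Feb, 28 days; 77 left).
−28 → Jan 31, 1885 (end of Jan, 31 days; 49 left).
−31 → Dec 31, 1884 (end of Dec, 31 days; 18 left).
−18 → Dec 13, 1884.

December 13, 1884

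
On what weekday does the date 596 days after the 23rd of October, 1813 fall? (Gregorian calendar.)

Sunday

First find the weekday of Oct 23, 1813. Doomsday rule: the anchor day for the 1800s is Friday. For year 13: 13÷12 = 1 r 1, and 1÷4 = 0, so 1+1+0 = 2.
Friday + 2 ≡ Sunday — that's 1813's doomsday.
In October the doomsday date is Oct 10.
Oct 23 is 13 days after Oct 10; 13 mod 7 = 6, so Sunday + 6 = Saturday.
596 mod 7 = 1, so 596 days after a Saturday is Saturday + 1 = Sunday.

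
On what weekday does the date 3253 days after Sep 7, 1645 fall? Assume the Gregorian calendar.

First find the weekday of Sep 7, 1645. Doomsday rule: the anchor day for the 1600s is Tuesday. For year 45: 45÷12 = 3 r 9, and 9÷4 = 2, so 3+9+2 = 14.
Tuesday + 14 ≡ Tuesday — that's 1645's doomsday.
In September the doomsday date is Sep 5.
Sep 7 is 2 days after Sep 5; 2 mod 7 = 2, so Tuesday + 2 = Thursday.
3253 mod 7 = 5, so 3253 days after a Thursday is Thursday + 5 = Tuesday.

Tuesday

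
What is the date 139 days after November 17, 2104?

April 5, 2105

Nov has 30 days: +14 → Dec 1, 2104 (125 left).
Dec has 31 days: +31 → Jan 1, 2105 (94 left).
Jan has 31 days: +31 → Feb 1, 2105 (63 left).
Feb has 28 days: +28 → Mar 1, 2105 (35 left).
Mar has 31 days: +31 → Apr 1, 2105 (4 left).
+4 → Apr 5, 2105.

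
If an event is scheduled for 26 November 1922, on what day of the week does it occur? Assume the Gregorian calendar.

Doomsday rule: the anchor day for the 1900s is Wednesday. For year 22: 22÷12 = 1 r 10, and 10÷4 = 2, so 1+10+2 = 13.
Wednesday + 13 ≡ Tuesday — that's 1922's doomsday.
In November the doomsday date is Nov 7.
Nov 26 is 19 days after Nov 7; 19 mod 7 = 5, so Tuesday + 5 = Sunday.

Sunday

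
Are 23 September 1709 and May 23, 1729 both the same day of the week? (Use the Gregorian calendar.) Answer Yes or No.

Yes

From Sep 23, 1709 to May 23, 1729 is 7182 days.
7182 mod 7 = 0, so they are the same weekday.
(Sep 23, 1709 is a Monday; May 23, 1729 is a Monday.)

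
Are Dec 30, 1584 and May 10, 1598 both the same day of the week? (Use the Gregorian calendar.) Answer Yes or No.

From Dec 30, 1584 to May 10, 1598 is 4879 days.
4879 mod 7 = 0, so they are the same weekday.
(Dec 30, 1584 is a Sunday; May 10, 1598 is a Sunday.)

Yes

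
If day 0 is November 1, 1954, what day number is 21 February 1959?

1573

Nov 1, 1954 → Nov 1, 1955: 365 days.
Nov 1, 1955 → Nov 1, 1956: 366 days (Feb 29, 1956 is in that span).
Nov 1, 1956 → Nov 1, 1957: 365 days.
Nov 1, 1957 → Nov 1, 1958: 365 days.
Nov 1, 1958 → Dec 1, 1958: 30 days (November has 30).
Dec 1, 1958 → Jan 1, 1959: 31 days (December has 31).
Jan 1, 1959 → Feb 1, 1959: 31 days (January has 31).
Feb 1, 1959 → Feb 21, 1959: 20 days.
Total: 1573 days.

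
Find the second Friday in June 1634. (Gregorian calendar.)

June 9, 1634

June 1, 1634 is a Thursday.
The first Friday is therefore June 2 (1 days later).
The second Friday is 2 + 1×7 = June 9.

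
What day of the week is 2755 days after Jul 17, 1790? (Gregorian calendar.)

Wednesday

Jul 17, 1790 is a Saturday.
2755 mod 7 = 4, so 2755 days after a Saturday is Saturday + 4 = Wednesday.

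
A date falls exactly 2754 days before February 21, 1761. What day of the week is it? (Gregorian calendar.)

Wednesday

First find the weekday of Feb 21, 1761. Doomsday rule: the anchor day for the 1700s is Sunday. For year 61: 61÷12 = 5 r 1, and 1÷4 = 0, so 5+1+0 = 6.
Sunday + 6 ≡ Saturday — that's 1761's doomsday.
In February the doomsday date is Feb 28 (1761 is not a leap year).
Feb 21 is 7 days before Feb 28; 7 mod 7 = 0, so Saturday − 0 = Saturday.
2754 mod 7 = 3, so 2754 days before a Saturday is Saturday − 3 = Wednesday.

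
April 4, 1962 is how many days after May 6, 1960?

698

May 6, 1960 → May 6, 1961: 365 days.
May 6, 1961 → Jun 6, 1961: 31 days (May has 31).
Jun 6, 1961 → Jul 6, 1961: 30 days (June has 30).
Jul 6, 1961 → Aug 6, 1961: 31 days (July has 31).
Aug 6, 1961 → Sep 6, 1961: 31 days (August has 31).
Sep 6, 1961 → Oct 6, 1961: 30 days (September has 30).
Oct 6, 1961 → Nov 6, 1961: 31 days (October has 31).
Nov 6, 1961 → Dec 6, 1961: 30 days (November has 30).
Dec 6, 1961 → Jan 6, 1962: 31 days (December has 31).
Jan 6, 1962 → Feb 6, 1962: 31 days (January has 31).
Feb 6, 1962 → Mar 6, 1962: 28 days (February has 28).
Mar 6, 1962 → Apr 4, 1962: 29 days.
Total: 698 days.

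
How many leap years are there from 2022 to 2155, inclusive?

32

Multiples of 4 in [2022,2155]: 33.
Of those, multiples of 100: 1 (not leap unless ÷400).
Multiples of 400: 0.
Leap years = 33 − 1 + 0 = 32.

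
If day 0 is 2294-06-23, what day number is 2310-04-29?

5788

Jun 23, 2294 → Jun 23, 2295: 365 days.
Jun 23, 2295 → Jun 23, 2296: 366 days (Feb 29, 2296 is in that span).
Jun 23, 2296 → Jun 23, 2297: 365 days.
Jun 23, 2297 → Jun 23, 2298: 365 days.
Jun 23, 2298 → Jun 23, 2299: 365 days.
Jun 23, 2299 → Jun 23, 2300: 365 days.
Jun 23, 2300 → Jun 23, 2301: 365 days.
Jun 23, 2301 → Jun 23, 2302: 365 days.
Jun 23, 2302 → Jun 23, 2303: 365 days.
Jun 23, 2303 → Jun 23, 2304: 366 days (Feb 29, 2304 is in that span).
Jun 23, 2304 → Jun 23, 2305: 365 days.
Jun 23, 2305 → Jun 23, 2306: 365 days.
Jun 23, 2306 → Jun 23, 2307: 365 days.
Jun 23, 2307 → Jun 23, 2308: 366 days (Feb 29, 2308 is in that span).
Jun 23, 2308 → Jun 23, 2309: 365 days.
Jun 23, 2309 → Jul 23, 2309: 30 days (June has 30).
Jul 23, 2309 → Aug 23, 2309: 31 days (July has 31).
Aug 23, 2309 → Sep 23, 2309: 31 days (August has 31).
Sep 23, 2309 → Oct 23, 2309: 30 days (September has 30).
Oct 23, 2309 → Nov 23, 2309: 31 days (October has 31).
Nov 23, 2309 → Dec 23, 2309: 30 days (November has 30).
Dec 23, 2309 → Jan 23, 2310: 31 days (December has 31).
Jan 23, 2310 → Feb 23, 2310: 31 days (January has 31).
Feb 23, 2310 → Mar 23, 2310: 28 days (February has 28).
Mar 23, 2310 → Apr 23, 2310: 31 days (March has 31).
Apr 23, 2310 → Apr 29, 2310: 6 days.
Total: 5788 days.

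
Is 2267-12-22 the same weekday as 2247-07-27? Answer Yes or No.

No

From Jul 27, 2247 to Dec 22, 2267 is 7453 days.
7453 mod 7 = 5, so they are different weekdays.
(Jul 27, 2247 is a Tuesday; Dec 22, 2267 is a Sunday.)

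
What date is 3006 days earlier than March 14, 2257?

−365 (one year) → Mar 14, 2256 (2641 left).
−366 (one year; includes Feb 29, 2256) → Mar 14, 2255 (2275 left).
−365 (one year) → Mar 14, 2254 (1910 left).
−365 (one year) → Mar 14, 2253 (1545 left).
−365 (one year) → Mar 14, 2252 (1180 left).
−366 (one year; includes Feb 29, 2252) → Mar 14, 2251 (814 left).
−365 (one year) → Mar 14, 2250 (449 left).
−365 (one year) → Mar 14, 2249 (84 left).
−14 → Feb 28, 2249 (end of Feb, 28 days; 70 left).
−28 → Jan 31, 2249 (end of Jan, 31 days; 42 left).
−31 → Dec 31, 2248 (end of Dec, 31 days; 11 left).
−11 → Dec 20, 2248.

December 20, 2248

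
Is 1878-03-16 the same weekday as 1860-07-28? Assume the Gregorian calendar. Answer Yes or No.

Yes

From Jul 28, 1860 to Mar 16, 1878 is 6440 days.
6440 mod 7 = 0, so they are the same weekday.
(Jul 28, 1860 is a Saturday; Mar 16, 1878 is a Saturday.)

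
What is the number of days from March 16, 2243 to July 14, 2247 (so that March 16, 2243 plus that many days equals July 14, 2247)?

Mar 16, 2243 → Mar 16, 2244: 366 days (Feb 29, 2244 is in that span).
Mar 16, 2244 → Mar 16, 2245: 365 days.
Mar 16, 2245 → Mar 16, 2246: 365 days.
Mar 16, 2246 → Mar 16, 2247: 365 days.
Mar 16, 2247 → Apr 16, 2247: 31 days (March has 31).
Apr 16, 2247 → May 16, 2247: 30 days (April has 30).
May 16, 2247 → Jun 16, 2247: 31 days (May has 31).
Jun 16, 2247 → Jul 14, 2247: 28 days.
Total: 1581 days.

1581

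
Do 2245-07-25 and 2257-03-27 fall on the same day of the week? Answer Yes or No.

Yes

From Jul 25, 2245 to Mar 27, 2257 is 4263 days.
4263 mod 7 = 0, so they are the same weekday.
(Jul 25, 2245 is a Friday; Mar 27, 2257 is a Friday.)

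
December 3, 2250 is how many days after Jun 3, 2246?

Jun 3, 2246 → Jun 3, 2247: 365 days.
Jun 3, 2247 → Jun 3, 2248: 366 days (Feb 29, 2248 is in that span).
Jun 3, 2248 → Jun 3, 2249: 365 days.
Jun 3, 2249 → Jun 3, 2250: 365 days.
Jun 3, 2250 → Jul 3, 2250: 30 days (June has 30).
Jul 3, 2250 → Aug 3, 2250: 31 days (July has 31).
Aug 3, 2250 → Sep 3, 2250: 31 days (August has 31).
Sep 3, 2250 → Oct 3, 2250: 30 days (September has 30).
Oct 3, 2250 → Nov 3, 2250: 31 days (October has 31).
Nov 3, 2250 → Dec 3, 2250: 30 days.
Total: 1644 days.

1644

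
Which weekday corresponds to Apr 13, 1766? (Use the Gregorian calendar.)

Doomsday rule: the anchor day for the 1700s is Sunday. For year 66: 66÷12 = 5 r 6, and 6÷4 = 1, so 5+6+1 = 12.
Sunday + 12 ≡ Friday — that's 1766's doomsday.
In April the doomsday date is Apr 4.
Apr 13 is 9 days after Apr 4; 9 mod 7 = 2, so Friday + 2 = Sunday.

Sunday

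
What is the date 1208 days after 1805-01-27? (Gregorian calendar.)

+365 (one year) → Jan 27, 1806 (843 left).
+365 (one year) → Jan 27, 1807 (478 left).
+365 (one year) → Jan 27, 1808 (113 left).
Jan has 31 days: +5 → Feb 1, 1808 (108 left).
Feb has 29 days: +29 → Mar 1, 1808 (79 left).
Mar has 31 days: +31 → Apr 1, 1808 (48 left).
Apr has 30 days: +30 → May 1, 1808 (18 left).
+18 → May 19, 1808.

May 19, 1808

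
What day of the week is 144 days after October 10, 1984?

First find the weekday of Oct 10, 1984. Doomsday rule: the anchor day for the 1900s is Wednesday. For year 84: 84÷12 = 7 r 0, and 0÷4 = 0, so 7+0+0 = 7.
Wednesday + 7 ≡ Wednesday — that's 1984's doomsday.
In October the doomsday date is Oct 10.
Oct 10 is the doomsday itself: Wednesday.
144 mod 7 = 4, so 144 days after a Wednesday is Wednesday + 4 = Sunday.

Sunday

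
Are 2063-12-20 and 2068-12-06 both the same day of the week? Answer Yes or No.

From Dec 20, 2063 to Dec 6, 2068 is 1813 days.
1813 mod 7 = 0, so they are the same weekday.
(Dec 20, 2063 is a Thursday; Dec 6, 2068 is a Thursday.)

Yes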